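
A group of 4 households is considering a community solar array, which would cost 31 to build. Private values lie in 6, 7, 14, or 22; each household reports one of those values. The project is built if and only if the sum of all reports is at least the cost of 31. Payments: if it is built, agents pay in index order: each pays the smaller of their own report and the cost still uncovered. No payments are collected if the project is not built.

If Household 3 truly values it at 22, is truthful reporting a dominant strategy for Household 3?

No

Consider the case where Household 1 reports 6, Household 2 reports 6 and Household 4 reports 6.
Truthful report 22: project built, pays 19, utility 22 - 19 = 3.
Report 14 instead: project built, pays 14, utility 22 - 14 = 8.
Since 8 > 3, reporting 14 is strictly better here, so truthful reporting is not dominant.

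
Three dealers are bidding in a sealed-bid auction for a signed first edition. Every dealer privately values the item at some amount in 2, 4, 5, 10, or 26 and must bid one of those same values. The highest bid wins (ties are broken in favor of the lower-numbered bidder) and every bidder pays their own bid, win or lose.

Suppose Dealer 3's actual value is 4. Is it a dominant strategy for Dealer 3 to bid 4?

No

Consider the case where Dealer 1 bids 2 and Dealer 2 bids 4.
Truthful bid 4: loses but pays 4, utility -4.
Bid 2 instead: loses but pays 2, utility -2.
Since -2 > -4, bidding 2 is strictly better here, so truthful bidding is not dominant.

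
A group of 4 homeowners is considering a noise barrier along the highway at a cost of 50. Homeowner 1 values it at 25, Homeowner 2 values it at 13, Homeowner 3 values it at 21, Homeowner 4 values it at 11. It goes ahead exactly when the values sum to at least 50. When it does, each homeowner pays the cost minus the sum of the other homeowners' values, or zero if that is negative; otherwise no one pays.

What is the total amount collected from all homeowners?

Total value 70 ≥ cost 50, so it is built.
Homeowner 1: others sum to 45; max(0, 50 - 45) = 5.
Homeowner 2: others sum to 57; max(0, 50 - 57) = 0.
Homeowner 3: others sum to 49; max(0, 50 - 49) = 1.
Homeowner 4: others sum to 59; max(0, 50 - 59) = 0.
Total collected = 5 + 0 + 1 + 0 = 6.

6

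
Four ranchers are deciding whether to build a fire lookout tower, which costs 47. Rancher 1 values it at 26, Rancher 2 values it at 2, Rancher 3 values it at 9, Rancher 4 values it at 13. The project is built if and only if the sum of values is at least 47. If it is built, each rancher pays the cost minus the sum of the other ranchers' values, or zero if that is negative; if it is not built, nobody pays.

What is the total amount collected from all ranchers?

39

Total value 50 ≥ cost 47, so it is built.
Rancher 1: others sum to 24; max(0, 47 - 24) = 23.
Rancher 2: others sum to 48; max(0, 47 - 48) = 0.
Rancher 3: others sum to 41; max(0, 47 - 41) = 6.
Rancher 4: others sum to 37; max(0, 47 - 37) = 10.
Total collected = 23 + 0 + 6 + 10 = 39.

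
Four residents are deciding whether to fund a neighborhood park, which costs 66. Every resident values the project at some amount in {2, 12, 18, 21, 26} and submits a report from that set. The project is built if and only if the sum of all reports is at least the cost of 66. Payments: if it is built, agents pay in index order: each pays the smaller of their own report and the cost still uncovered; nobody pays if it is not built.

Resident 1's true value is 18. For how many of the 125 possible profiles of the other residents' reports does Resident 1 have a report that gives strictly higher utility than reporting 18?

48

Others report (2, 26, 26): truth gives 0; report 12 gives 6 > 0. Violating.
Others report (12, 18, 26): truth gives 0; report 12 gives 6 > 0. Violating.
Others report (12, 21, 21): truth gives 0; report 12 gives 6 > 0. Violating.
Others report (12, 21, 26): truth gives 0; report 12 gives 6 > 0. Violating.
Others report (2, 2, 2): truth gives 0; no alternative beats it.
Others report (2, 2, 12): truth gives 0; no alternative beats it.
(Checking all 125 profiles: 48 have a profitable deviation, 77 do not.)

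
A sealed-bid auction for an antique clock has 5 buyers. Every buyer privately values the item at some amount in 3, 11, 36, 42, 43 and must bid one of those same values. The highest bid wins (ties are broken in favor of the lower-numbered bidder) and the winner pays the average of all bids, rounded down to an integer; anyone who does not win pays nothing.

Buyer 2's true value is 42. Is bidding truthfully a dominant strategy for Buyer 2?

Consider the case where Buyer 1 bids 3, Buyer 3 bids 3, Buyer 4 bids 3 and Buyer 5 bids 3.
Truthful bid 42: wins, pays 10, utility 42 - 10 = 32.
Bid 11 instead: wins, pays 4, utility 42 - 4 = 38.
Since 38 > 32, bidding 11 is strictly better here, so truthful bidding is not dominant.

No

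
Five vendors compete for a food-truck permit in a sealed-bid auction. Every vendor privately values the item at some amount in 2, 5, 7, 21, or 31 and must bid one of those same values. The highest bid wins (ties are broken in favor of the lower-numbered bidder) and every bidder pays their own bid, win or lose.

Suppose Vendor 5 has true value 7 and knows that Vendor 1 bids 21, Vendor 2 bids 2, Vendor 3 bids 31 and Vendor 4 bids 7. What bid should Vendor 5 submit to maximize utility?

Bid 2: loses but pays 2, utility -2.
Bid 5: loses but pays 5, utility -5.
Bid 7: loses but pays 7, utility -7.
Bid 21: loses but pays 21, utility -21.
Bid 31: loses but pays 31, utility -31.
The best choice is 2 with utility -2.

2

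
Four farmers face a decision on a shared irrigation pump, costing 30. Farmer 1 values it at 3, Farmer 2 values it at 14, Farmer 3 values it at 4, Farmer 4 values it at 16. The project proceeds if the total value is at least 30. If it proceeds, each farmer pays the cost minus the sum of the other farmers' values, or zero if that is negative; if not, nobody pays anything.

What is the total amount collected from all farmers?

16

Total value 37 ≥ cost 30, so it is built.
Farmer 1: others sum to 34; max(0, 30 - 34) = 0.
Farmer 2: others sum to 23; max(0, 30 - 23) = 7.
Farmer 3: others sum to 33; max(0, 30 - 33) = 0.
Farmer 4: others sum to 21; max(0, 30 - 21) = 9.
Total collected = 0 + 7 + 0 + 9 = 16.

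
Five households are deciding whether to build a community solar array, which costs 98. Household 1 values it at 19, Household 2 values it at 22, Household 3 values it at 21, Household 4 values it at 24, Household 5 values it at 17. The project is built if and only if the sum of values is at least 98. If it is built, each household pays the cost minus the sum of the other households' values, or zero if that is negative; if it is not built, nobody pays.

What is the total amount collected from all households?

Total value 103 ≥ cost 98, so it is built.
Household 1: others sum to 84; max(0, 98 - 84) = 14.
Household 2: others sum to 81; max(0, 98 - 81) = 17.
Household 3: others sum to 82; max(0, 98 - 82) = 16.
Household 4: others sum to 79; max(0, 98 - 79) = 19.
Household 5: others sum to 86; max(0, 98 - 86) = 12.
Total collected = 14 + 17 + 16 + 19 + 12 = 78.

78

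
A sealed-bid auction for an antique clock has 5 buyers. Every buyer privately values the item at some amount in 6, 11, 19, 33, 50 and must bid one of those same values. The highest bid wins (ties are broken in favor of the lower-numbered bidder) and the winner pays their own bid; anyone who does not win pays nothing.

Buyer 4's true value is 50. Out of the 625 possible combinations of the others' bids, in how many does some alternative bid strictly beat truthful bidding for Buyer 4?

108

Others bid (6, 6, 6, 6): truth gives 0; bid 11 gives 39 > 0. Violating.
Others bid (6, 6, 6, 11): truth gives 0; bid 11 gives 39 > 0. Violating.
Others bid (6, 6, 6, 19): truth gives 0; bid 19 gives 31 > 0. Violating.
Others bid (6, 6, 6, 33): truth gives 0; bid 33 gives 17 > 0. Violating.
Others bid (6, 6, 6, 50): truth gives 0; no alternative beats it.
Others bid (6, 6, 11, 50): truth gives 0; no alternative beats it.
(Checking all 625 profiles: 108 have a profitable deviation, 517 do not.)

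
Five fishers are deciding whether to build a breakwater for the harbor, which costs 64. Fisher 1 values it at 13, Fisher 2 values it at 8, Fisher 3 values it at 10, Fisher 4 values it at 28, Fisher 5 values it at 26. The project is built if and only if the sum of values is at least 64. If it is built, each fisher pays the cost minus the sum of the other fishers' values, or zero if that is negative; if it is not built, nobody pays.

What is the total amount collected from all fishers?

12

Total value 85 ≥ cost 64, so it is built.
Fisher 1: others sum to 72; max(0, 64 - 72) = 0.
Fisher 2: others sum to 77; max(0, 64 - 77) = 0.
Fisher 3: others sum to 75; max(0, 64 - 75) = 0.
Fisher 4: others sum to 57; max(0, 64 - 57) = 7.
Fisher 5: others sum to 59; max(0, 64 - 59) = 5.
Total collected = 0 + 0 + 0 + 7 + 5 = 12.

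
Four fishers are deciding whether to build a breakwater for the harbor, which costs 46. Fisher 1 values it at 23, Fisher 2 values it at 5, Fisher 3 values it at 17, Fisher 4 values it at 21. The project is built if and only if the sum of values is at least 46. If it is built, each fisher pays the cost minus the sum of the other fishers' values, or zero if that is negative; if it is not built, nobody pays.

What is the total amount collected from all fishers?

4

Total value 66 ≥ cost 46, so it is built.
Fisher 1: others sum to 43; max(0, 46 - 43) = 3.
Fisher 2: others sum to 61; max(0, 46 - 61) = 0.
Fisher 3: others sum to 49; max(0, 46 - 49) = 0.
Fisher 4: others sum to 45; max(0, 46 - 45) = 1.
Total collected = 3 + 0 + 0 + 1 = 4.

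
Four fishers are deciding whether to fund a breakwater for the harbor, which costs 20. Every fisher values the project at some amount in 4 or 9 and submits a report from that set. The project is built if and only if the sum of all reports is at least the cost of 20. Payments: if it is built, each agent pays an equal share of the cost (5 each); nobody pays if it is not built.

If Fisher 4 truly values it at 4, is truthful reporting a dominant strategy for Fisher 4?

Yes

Check each profile of the others' reports and compare truth against every alternative report.
Others report (4, 4, 4): truth gives 0, best alternative gives -1.
Others report (4, 4, 9): truth gives -1, best alternative gives -1.
Others report (4, 9, 4): truth gives -1, best alternative gives -1.
Others report (4, 9, 9): truth gives -1, best alternative gives -1.
Others report (9, 4, 4): truth gives -1, best alternative gives -1.
Others report (9, 4, 9): truth gives -1, best alternative gives -1.
(Remaining 2 profiles checked similarly; truth is weakly best in each.)
In every case the truthful report is at least as good as any alternative, so it is a dominant strategy.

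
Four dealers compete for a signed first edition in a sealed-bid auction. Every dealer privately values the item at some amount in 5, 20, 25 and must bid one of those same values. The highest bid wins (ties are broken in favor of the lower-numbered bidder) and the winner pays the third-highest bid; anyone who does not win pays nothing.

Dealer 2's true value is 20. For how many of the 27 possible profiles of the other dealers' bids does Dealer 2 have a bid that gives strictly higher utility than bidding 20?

Others bid (5, 5, 25): truth gives 0; bid 25 gives 15 > 0. Violating.
Others bid (5, 25, 5): truth gives 0; bid 25 gives 15 > 0. Violating.
Others bid (20, 5, 5): truth gives 0; bid 25 gives 15 > 0. Violating.
Others bid (5, 5, 5): truth gives 15; no alternative beats it.
Others bid (5, 5, 20): truth gives 15; no alternative beats it.
(Checking all 27 profiles: 3 have a profitable deviation, 24 do not.)

3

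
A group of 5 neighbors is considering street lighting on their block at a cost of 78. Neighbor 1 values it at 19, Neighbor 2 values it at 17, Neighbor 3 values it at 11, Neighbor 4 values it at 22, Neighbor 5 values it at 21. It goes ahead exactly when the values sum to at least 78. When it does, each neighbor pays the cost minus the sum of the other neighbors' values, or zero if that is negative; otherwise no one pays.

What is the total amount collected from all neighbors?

31

Total value 90 ≥ cost 78, so it is built.
Neighbor 1: others sum to 71; max(0, 78 - 71) = 7.
Neighbor 2: others sum to 73; max(0, 78 - 73) = 5.
Neighbor 3: others sum to 79; max(0, 78 - 79) = 0.
Neighbor 4: others sum to 68; max(0, 78 - 68) = 10.
Neighbor 5: others sum to 69; max(0, 78 - 69) = 9.
Total collected = 7 + 5 + 0 + 10 + 9 = 31.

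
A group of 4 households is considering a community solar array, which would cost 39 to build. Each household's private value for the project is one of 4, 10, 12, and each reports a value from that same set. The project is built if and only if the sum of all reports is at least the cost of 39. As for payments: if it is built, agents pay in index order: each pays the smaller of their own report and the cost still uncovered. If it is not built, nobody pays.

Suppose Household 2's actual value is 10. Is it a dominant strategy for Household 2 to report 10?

Consider the case where Household 1 reports 12, Household 3 reports 12 and Household 4 reports 12.
Truthful report 10: project built, pays 10, utility 10 - 10 = 0.
Report 4 instead: project built, pays 4, utility 10 - 4 = 6.
Since 6 > 0, reporting 4 is strictly better here, so truthful reporting is not dominant.

No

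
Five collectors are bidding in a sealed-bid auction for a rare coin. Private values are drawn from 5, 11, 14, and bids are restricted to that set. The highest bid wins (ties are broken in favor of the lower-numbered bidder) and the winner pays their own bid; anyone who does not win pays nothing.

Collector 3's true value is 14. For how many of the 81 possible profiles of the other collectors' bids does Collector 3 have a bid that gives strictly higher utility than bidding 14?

4

Others bid (5, 5, 5, 5): truth gives 0; bid 11 gives 3 > 0. Violating.
Others bid (5, 5, 5, 11): truth gives 0; bid 11 gives 3 > 0. Violating.
Others bid (5, 5, 11, 5): truth gives 0; bid 11 gives 3 > 0. Violating.
Others bid (5, 5, 11, 11): truth gives 0; bid 11 gives 3 > 0. Violating.
Others bid (5, 5, 5, 14): truth gives 0; no alternative beats it.
Others bid (5, 5, 11, 14): truth gives 0; no alternative beats it.
(Checking all 81 profiles: 4 have a profitable deviation, 77 do not.)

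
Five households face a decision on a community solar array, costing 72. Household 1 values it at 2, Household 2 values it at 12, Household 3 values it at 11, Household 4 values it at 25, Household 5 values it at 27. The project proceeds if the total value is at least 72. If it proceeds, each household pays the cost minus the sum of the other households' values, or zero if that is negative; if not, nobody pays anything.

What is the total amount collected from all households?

Total value 77 ≥ cost 72, so it is built.
Household 1: others sum to 75; max(0, 72 - 75) = 0.
Household 2: others sum to 65; max(0, 72 - 65) = 7.
Household 3: others sum to 66; max(0, 72 - 66) = 6.
Household 4: others sum to 52; max(0, 72 - 52) = 20.
Household 5: others sum to 50; max(0, 72 - 50) = 22.
Total collected = 0 + 7 + 6 + 20 + 22 = 55.

55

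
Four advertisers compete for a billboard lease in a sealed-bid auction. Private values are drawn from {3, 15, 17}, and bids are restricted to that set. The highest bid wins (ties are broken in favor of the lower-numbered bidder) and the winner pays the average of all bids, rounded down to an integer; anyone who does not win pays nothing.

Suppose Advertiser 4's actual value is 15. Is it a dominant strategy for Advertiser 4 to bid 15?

Consider the case where Advertiser 1 bids 3, Advertiser 2 bids 3 and Advertiser 3 bids 15.
Truthful bid 15: loses, pays 0, utility 0.
Bid 17 instead: wins, pays 9, utility 15 - 9 = 6.
Since 6 > 0, bidding 17 is strictly better here, so truthful bidding is not dominant.

No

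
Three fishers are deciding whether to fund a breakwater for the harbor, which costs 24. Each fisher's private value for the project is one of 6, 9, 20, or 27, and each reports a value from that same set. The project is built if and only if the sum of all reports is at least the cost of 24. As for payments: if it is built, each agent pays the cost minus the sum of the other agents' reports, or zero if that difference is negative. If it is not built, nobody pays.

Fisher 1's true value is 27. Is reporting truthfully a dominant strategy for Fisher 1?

Yes

Check each profile of the others' reports and compare truth against every alternative report.
Others report (6, 20): truth gives 27, best alternative gives 27.
Others report (6, 27): truth gives 27, best alternative gives 27.
Others report (9, 20): truth gives 27, best alternative gives 27.
Others report (9, 27): truth gives 27, best alternative gives 27.
Others report (20, 6): truth gives 27, best alternative gives 27.
Others report (20, 9): truth gives 27, best alternative gives 27.
(Remaining 10 profiles checked similarly; truth is weakly best in each.)
In every case the truthful report is at least as good as any alternative, so it is a dominant strategy.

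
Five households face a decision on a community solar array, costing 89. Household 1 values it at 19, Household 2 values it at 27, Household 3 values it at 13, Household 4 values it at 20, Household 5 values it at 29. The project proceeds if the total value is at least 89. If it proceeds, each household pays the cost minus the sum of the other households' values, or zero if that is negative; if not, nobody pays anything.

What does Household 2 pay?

Total value 108 ≥ cost 89, so the project is built.
The other households' values sum to 81.
Cost minus that sum is 89 - 81 = 8.

8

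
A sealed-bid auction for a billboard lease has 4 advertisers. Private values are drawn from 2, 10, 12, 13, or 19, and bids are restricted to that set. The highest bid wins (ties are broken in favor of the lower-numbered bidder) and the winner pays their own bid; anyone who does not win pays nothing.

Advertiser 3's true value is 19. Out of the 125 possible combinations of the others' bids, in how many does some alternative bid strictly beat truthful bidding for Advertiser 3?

Others bid (2, 2, 2): truth gives 0; bid 10 gives 9 > 0. Violating.
Others bid (2, 2, 10): truth gives 0; bid 10 gives 9 > 0. Violating.
Others bid (2, 2, 12): truth gives 0; bid 12 gives 7 > 0. Violating.
Others bid (2, 2, 13): truth gives 0; bid 13 gives 6 > 0. Violating.
Others bid (2, 2, 19): truth gives 0; no alternative beats it.
Others bid (2, 10, 19): truth gives 0; no alternative beats it.
(Checking all 125 profiles: 36 have a profitable deviation, 89 do not.)

36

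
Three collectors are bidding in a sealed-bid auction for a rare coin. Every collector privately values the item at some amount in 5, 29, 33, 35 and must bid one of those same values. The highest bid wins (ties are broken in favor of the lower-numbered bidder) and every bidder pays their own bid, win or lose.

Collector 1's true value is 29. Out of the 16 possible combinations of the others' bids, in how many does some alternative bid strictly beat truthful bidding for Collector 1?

Others bid (5, 5): truth gives 0; bid 5 gives 24 > 0. Violating.
Others bid (5, 33): truth gives -29; bid 33 gives -4 > -29. Violating.
Others bid (5, 35): truth gives -29; bid 5 gives -5 > -29. Violating.
Others bid (29, 33): truth gives -29; bid 33 gives -4 > -29. Violating.
Others bid (5, 29): truth gives 0; no alternative beats it.
Others bid (29, 5): truth gives 0; no alternative beats it.
(Checking all 16 profiles: 13 have a profitable deviation, 3 do not.)

13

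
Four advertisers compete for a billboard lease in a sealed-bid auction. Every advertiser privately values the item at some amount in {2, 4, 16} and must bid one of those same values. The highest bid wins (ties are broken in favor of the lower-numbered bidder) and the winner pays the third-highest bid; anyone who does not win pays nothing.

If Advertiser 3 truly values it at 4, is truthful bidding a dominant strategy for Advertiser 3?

Consider the case where Advertiser 1 bids 2, Advertiser 2 bids 2 and Advertiser 4 bids 16.
Truthful bid 4: loses, pays 0, utility 0.
Bid 16 instead: wins, pays 2, utility 4 - 2 = 2.
Since 2 > 0, bidding 16 is strictly better here, so truthful bidding is not dominant.

No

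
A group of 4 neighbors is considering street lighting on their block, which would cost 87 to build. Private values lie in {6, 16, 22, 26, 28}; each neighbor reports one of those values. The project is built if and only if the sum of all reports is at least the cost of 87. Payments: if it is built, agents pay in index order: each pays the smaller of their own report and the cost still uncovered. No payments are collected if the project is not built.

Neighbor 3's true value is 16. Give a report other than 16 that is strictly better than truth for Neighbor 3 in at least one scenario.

Suppose Neighbor 1 reports 26, Neighbor 2 reports 28 and Neighbor 4 reports 28.
Report 16: project built, pays 16, utility 16 - 16 = 0.
Report 6: project built, pays 6, utility 16 - 6 = 10.
So reporting 6 beats truth here (10 > 0).

6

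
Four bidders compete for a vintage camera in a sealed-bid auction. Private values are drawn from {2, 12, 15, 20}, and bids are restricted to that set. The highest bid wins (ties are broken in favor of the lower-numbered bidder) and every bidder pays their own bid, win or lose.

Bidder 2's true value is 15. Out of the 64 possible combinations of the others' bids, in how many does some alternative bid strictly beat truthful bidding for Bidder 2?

50

Others bid (2, 2, 2): truth gives 0; bid 12 gives 3 > 0. Violating.
Others bid (2, 2, 12): truth gives 0; bid 12 gives 3 > 0. Violating.
Others bid (2, 2, 20): truth gives -15; bid 2 gives -2 > -15. Violating.
Others bid (2, 12, 2): truth gives 0; bid 12 gives 3 > 0. Violating.
Others bid (2, 2, 15): truth gives 0; no alternative beats it.
Others bid (2, 12, 15): truth gives 0; no alternative beats it.
(Checking all 64 profiles: 50 have a profitable deviation, 14 do not.)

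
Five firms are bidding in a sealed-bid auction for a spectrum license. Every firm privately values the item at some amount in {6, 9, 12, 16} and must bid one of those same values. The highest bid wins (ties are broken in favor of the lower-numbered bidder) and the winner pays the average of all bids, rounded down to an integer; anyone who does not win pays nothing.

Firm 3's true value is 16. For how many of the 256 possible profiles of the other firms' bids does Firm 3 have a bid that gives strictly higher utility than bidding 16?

26

Others bid (6, 6, 6, 6): truth gives 8; bid 9 gives 10 > 8. Violating.
Others bid (6, 6, 6, 9): truth gives 8; bid 9 gives 9 > 8. Violating.
Others bid (6, 6, 6, 12): truth gives 7; bid 12 gives 8 > 7. Violating.
Others bid (6, 6, 9, 6): truth gives 8; bid 9 gives 9 > 8. Violating.
Others bid (6, 6, 6, 16): truth gives 6; no alternative beats it.
Others bid (6, 6, 9, 12): truth gives 7; no alternative beats it.
(Checking all 256 profiles: 26 have a profitable deviation, 230 do not.)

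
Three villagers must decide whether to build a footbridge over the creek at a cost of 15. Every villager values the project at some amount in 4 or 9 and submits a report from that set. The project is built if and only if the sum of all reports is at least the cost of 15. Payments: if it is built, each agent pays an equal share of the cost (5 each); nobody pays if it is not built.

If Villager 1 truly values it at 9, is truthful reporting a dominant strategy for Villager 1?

Yes

Check each profile of the others' reports and compare truth against every alternative report.
Others report (4, 4): truth gives 4, best alternative gives 0.
Others report (4, 9): truth gives 4, best alternative gives 4.
Others report (9, 4): truth gives 4, best alternative gives 4.
Others report (9, 9): truth gives 4, best alternative gives 4.
In every case the truthful report is at least as good as any alternative, so it is a dominant strategy.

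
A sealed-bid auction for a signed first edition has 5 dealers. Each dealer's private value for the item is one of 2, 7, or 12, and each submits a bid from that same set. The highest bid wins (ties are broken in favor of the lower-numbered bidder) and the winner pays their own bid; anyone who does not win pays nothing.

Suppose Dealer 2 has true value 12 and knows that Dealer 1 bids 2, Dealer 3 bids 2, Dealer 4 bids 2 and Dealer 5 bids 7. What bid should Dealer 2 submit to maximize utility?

Bid 2: loses, pays 0, utility 0.
Bid 7: wins, pays 7, utility 12 - 7 = 5.
Bid 12: wins, pays 12, utility 12 - 12 = 0.
The best choice is 7 with utility 5.

7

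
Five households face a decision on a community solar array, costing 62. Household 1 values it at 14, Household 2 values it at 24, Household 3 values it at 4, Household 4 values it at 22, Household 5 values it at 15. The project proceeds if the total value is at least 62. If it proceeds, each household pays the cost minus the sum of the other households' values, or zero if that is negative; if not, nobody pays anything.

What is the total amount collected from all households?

Total value 79 ≥ cost 62, so it is built.
Household 1: others sum to 65; max(0, 62 - 65) = 0.
Household 2: others sum to 55; max(0, 62 - 55) = 7.
Household 3: others sum to 75; max(0, 62 - 75) = 0.
Household 4: others sum to 57; max(0, 62 - 57) = 5.
Household 5: others sum to 64; max(0, 62 - 64) = 0.
Total collected = 0 + 7 + 0 + 5 + 0 = 12.

12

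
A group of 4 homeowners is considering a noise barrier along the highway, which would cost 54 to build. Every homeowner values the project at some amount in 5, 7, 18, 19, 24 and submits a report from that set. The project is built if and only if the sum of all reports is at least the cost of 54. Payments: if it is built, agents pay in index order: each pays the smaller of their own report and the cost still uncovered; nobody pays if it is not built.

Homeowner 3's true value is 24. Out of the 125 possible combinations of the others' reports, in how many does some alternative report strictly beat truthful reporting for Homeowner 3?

82

Others report (5, 7, 24): truth gives 0; report 18 gives 6 > 0. Violating.
Others report (5, 18, 18): truth gives 0; report 18 gives 6 > 0. Violating.
Others report (5, 18, 19): truth gives 0; report 18 gives 6 > 0. Violating.
Others report (5, 18, 24): truth gives 0; report 7 gives 17 > 0. Violating.
Others report (5, 5, 5): truth gives 0; no alternative beats it.
Others report (5, 5, 7): truth gives 0; no alternative beats it.
(Checking all 125 profiles: 82 have a profitable deviation, 43 do not.)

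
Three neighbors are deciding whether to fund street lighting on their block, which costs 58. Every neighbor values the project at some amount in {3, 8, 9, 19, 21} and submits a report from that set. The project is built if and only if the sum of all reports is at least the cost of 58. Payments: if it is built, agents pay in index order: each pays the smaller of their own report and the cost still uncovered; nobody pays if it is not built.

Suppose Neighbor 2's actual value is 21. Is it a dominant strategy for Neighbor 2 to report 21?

Consider the case where Neighbor 1 reports 19 and Neighbor 3 reports 21.
Truthful report 21: project built, pays 21, utility 21 - 21 = 0.
Report 19 instead: project built, pays 19, utility 21 - 19 = 2.
Since 2 > 0, reporting 19 is strictly better here, so truthful reporting is not dominant.

No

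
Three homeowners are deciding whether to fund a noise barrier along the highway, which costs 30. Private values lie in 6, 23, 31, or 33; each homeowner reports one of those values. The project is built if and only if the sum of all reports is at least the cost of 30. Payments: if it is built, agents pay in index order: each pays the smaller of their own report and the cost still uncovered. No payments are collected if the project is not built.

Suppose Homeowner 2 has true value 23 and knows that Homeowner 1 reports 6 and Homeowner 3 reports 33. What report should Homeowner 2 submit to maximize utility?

6

Report 6: project built, pays 6, utility 23 - 6 = 17.
Report 23: project built, pays 23, utility 23 - 23 = 0.
Report 31: project built, pays 24, utility 23 - 24 = -1.
Report 33: project built, pays 24, utility 23 - 24 = -1.
The best choice is 6 with utility 17.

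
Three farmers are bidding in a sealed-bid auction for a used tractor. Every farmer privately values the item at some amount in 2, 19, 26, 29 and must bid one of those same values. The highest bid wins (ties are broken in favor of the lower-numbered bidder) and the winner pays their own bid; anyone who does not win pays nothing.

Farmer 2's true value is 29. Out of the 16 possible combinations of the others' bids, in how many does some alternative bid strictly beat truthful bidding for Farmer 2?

Others bid (2, 2): truth gives 0; bid 19 gives 10 > 0. Violating.
Others bid (2, 19): truth gives 0; bid 19 gives 10 > 0. Violating.
Others bid (2, 26): truth gives 0; bid 26 gives 3 > 0. Violating.
Others bid (19, 2): truth gives 0; bid 26 gives 3 > 0. Violating.
Others bid (2, 29): truth gives 0; no alternative beats it.
Others bid (19, 29): truth gives 0; no alternative beats it.
(Checking all 16 profiles: 6 have a profitable deviation, 10 do not.)

6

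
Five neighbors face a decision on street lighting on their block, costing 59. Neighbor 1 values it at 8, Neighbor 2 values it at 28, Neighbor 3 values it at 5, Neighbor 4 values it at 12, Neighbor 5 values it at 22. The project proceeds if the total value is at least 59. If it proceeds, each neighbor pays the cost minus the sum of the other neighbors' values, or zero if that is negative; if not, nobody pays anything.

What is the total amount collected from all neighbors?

Total value 75 ≥ cost 59, so it is built.
Neighbor 1: others sum to 67; max(0, 59 - 67) = 0.
Neighbor 2: others sum to 47; max(0, 59 - 47) = 12.
Neighbor 3: others sum to 70; max(0, 59 - 70) = 0.
Neighbor 4: others sum to 63; max(0, 59 - 63) = 0.
Neighbor 5: others sum to 53; max(0, 59 - 53) = 6.
Total collected = 0 + 12 + 0 + 0 + 6 = 18.

18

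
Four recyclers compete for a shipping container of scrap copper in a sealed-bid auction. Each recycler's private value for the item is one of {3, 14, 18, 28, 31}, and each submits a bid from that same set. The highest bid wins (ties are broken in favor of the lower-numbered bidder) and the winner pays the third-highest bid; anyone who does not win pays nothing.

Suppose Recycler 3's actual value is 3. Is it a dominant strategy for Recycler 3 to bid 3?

Check each profile of the others' bids and compare truth against every alternative bid.
Others bid (3, 3, 3): truth gives 0, best alternative gives 0.
Others bid (3, 3, 14): truth gives 0, best alternative gives 0.
Others bid (3, 3, 18): truth gives 0, best alternative gives 0.
Others bid (3, 3, 28): truth gives 0, best alternative gives 0.
Others bid (3, 3, 31): truth gives 0, best alternative gives 0.
Others bid (3, 14, 3): truth gives 0, best alternative gives 0.
(Remaining 119 profiles checked similarly; truth is weakly best in each.)
In every case the truthful bid is at least as good as any alternative, so it is a dominant strategy.

Yes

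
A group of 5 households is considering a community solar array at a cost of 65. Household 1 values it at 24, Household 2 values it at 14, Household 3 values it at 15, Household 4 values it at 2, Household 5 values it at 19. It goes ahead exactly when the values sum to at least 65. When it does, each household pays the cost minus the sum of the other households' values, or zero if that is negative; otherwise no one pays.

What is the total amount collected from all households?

Total value 74 ≥ cost 65, so it is built.
Household 1: others sum to 50; max(0, 65 - 50) = 15.
Household 2: others sum to 60; max(0, 65 - 60) = 5.
Household 3: others sum to 59; max(0, 65 - 59) = 6.
Household 4: others sum to 72; max(0, 65 - 72) = 0.
Household 5: others sum to 55; max(0, 65 - 55) = 10.
Total collected = 15 + 5 + 6 + 0 + 10 = 36.

36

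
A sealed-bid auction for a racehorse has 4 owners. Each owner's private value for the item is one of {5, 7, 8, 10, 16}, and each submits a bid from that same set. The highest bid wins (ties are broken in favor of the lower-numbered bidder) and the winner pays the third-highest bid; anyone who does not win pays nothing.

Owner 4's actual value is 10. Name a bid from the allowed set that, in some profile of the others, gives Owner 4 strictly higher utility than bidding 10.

16

Suppose Owner 1 bids 5, Owner 2 bids 5 and Owner 3 bids 10.
Bid 10: loses, pays 0, utility 0.
Bid 16: wins, pays 5, utility 10 - 5 = 5.
So bidding 16 beats truth here (5 > 0).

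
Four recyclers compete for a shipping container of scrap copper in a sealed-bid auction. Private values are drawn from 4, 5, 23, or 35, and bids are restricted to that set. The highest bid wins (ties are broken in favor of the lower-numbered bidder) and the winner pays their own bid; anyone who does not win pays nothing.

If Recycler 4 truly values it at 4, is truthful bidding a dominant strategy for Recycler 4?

Yes

Check each profile of the others' bids and compare truth against every alternative bid.
Others bid (4, 4, 4): truth gives 0, best alternative gives -1.
Others bid (4, 4, 5): truth gives 0, best alternative gives 0.
Others bid (4, 4, 23): truth gives 0, best alternative gives 0.
Others bid (4, 4, 35): truth gives 0, best alternative gives 0.
Others bid (4, 5, 4): truth gives 0, best alternative gives 0.
Others bid (4, 5, 5): truth gives 0, best alternative gives 0.
(Remaining 58 profiles checked similarly; truth is weakly best in each.)
In every case the truthful bid is at least as good as any alternative, so it is a dominant strategy.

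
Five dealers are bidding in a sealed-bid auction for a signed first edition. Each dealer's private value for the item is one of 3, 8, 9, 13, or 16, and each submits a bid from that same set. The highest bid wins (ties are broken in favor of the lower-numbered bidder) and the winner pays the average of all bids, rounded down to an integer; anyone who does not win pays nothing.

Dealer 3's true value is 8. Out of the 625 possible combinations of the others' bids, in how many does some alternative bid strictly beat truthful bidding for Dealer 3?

45

Others bid (3, 3, 3, 9): truth gives 0; bid 9 gives 3 > 0. Violating.
Others bid (3, 3, 3, 13): truth gives 0; bid 13 gives 1 > 0. Violating.
Others bid (3, 3, 8, 9): truth gives 0; bid 9 gives 2 > 0. Violating.
Others bid (3, 3, 9, 3): truth gives 0; bid 9 gives 3 > 0. Violating.
Others bid (3, 3, 3, 3): truth gives 4; no alternative beats it.
Others bid (3, 3, 3, 8): truth gives 3; no alternative beats it.
(Checking all 625 profiles: 45 have a profitable deviation, 580 do not.)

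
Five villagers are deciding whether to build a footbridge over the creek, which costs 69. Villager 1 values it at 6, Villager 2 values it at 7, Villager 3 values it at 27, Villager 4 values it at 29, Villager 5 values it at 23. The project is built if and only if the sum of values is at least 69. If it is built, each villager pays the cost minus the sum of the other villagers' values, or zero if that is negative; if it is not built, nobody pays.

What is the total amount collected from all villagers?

Total value 92 ≥ cost 69, so it is built.
Villager 1: others sum to 86; max(0, 69 - 86) = 0.
Villager 2: others sum to 85; max(0, 69 - 85) = 0.
Villager 3: others sum to 65; max(0, 69 - 65) = 4.
Villager 4: others sum to 63; max(0, 69 - 63) = 6.
Villager 5: others sum to 69; max(0, 69 - 69) = 0.
Total collected = 0 + 0 + 4 + 6 + 0 = 10.

10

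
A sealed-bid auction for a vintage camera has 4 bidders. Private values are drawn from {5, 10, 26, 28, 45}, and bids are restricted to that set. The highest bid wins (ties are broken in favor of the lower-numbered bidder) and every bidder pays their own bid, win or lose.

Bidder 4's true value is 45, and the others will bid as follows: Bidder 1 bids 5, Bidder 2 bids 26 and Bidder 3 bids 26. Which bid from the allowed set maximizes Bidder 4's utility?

Bid 5: loses but pays 5, utility -5.
Bid 10: loses but pays 10, utility -10.
Bid 26: loses but pays 26, utility -26.
Bid 28: wins, pays 28, utility 45 - 28 = 17.
Bid 45: wins, pays 45, utility 45 - 45 = 0.
The best choice is 28 with utility 17.

28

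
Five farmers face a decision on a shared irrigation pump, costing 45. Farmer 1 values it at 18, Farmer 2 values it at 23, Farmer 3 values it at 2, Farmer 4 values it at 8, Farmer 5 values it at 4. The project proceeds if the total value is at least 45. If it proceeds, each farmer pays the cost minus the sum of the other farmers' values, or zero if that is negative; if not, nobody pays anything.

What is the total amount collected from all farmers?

Total value 55 ≥ cost 45, so it is built.
Farmer 1: others sum to 37; max(0, 45 - 37) = 8.
Farmer 2: others sum to 32; max(0, 45 - 32) = 13.
Farmer 3: others sum to 53; max(0, 45 - 53) = 0.
Farmer 4: others sum to 47; max(0, 45 - 47) = 0.
Farmer 5: others sum to 51; max(0, 45 - 51) = 0.
Total collected = 8 + 13 + 0 + 0 + 0 = 21.

21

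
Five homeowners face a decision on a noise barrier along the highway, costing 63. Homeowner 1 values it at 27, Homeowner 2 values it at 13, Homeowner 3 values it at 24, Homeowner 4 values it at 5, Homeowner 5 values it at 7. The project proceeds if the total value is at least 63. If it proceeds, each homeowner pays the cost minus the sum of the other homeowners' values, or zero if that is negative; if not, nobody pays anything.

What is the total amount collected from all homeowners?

Total value 76 ≥ cost 63, so it is built.
Homeowner 1: others sum to 49; max(0, 63 - 49) = 14.
Homeowner 2: others sum to 63; max(0, 63 - 63) = 0.
Homeowner 3: others sum to 52; max(0, 63 - 52) = 11.
Homeowner 4: others sum to 71; max(0, 63 - 71) = 0.
Homeowner 5: others sum to 69; max(0, 63 - 69) = 0.
Total collected = 14 + 0 + 11 + 0 + 0 = 25.

25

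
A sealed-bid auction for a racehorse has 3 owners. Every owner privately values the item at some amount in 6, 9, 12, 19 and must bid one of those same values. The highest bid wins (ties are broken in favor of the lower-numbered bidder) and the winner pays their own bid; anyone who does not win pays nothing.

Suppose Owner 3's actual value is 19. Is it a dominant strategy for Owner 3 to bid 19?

No

Consider the case where Owner 1 bids 6 and Owner 2 bids 6.
Truthful bid 19: wins, pays 19, utility 19 - 19 = 0.
Bid 9 instead: wins, pays 9, utility 19 - 9 = 10.
Since 10 > 0, bidding 9 is strictly better here, so truthful bidding is not dominant.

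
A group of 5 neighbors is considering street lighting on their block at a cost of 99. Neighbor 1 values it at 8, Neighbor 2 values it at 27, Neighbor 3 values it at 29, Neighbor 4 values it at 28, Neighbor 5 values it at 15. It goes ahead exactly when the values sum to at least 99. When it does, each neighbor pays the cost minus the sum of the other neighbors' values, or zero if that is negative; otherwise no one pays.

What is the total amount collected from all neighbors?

67

Total value 107 ≥ cost 99, so it is built.
Neighbor 1: others sum to 99; max(0, 99 - 99) = 0.
Neighbor 2: others sum to 80; max(0, 99 - 80) = 19.
Neighbor 3: others sum to 78; max(0, 99 - 78) = 21.
Neighbor 4: others sum to 79; max(0, 99 - 79) = 20.
Neighbor 5: others sum to 92; max(0, 99 - 92) = 7.
Total collected = 0 + 19 + 21 + 20 + 7 = 67.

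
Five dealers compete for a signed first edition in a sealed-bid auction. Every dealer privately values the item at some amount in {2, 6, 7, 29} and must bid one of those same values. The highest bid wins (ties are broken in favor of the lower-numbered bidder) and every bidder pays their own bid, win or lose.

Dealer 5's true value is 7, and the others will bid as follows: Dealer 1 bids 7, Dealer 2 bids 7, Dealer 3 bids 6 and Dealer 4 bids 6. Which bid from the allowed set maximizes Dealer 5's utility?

2

Bid 2: loses but pays 2, utility -2.
Bid 6: loses but pays 6, utility -6.
Bid 7: loses but pays 7, utility -7.
Bid 29: wins, pays 29, utility 7 - 29 = -22.
The best choice is 2 with utility -2.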